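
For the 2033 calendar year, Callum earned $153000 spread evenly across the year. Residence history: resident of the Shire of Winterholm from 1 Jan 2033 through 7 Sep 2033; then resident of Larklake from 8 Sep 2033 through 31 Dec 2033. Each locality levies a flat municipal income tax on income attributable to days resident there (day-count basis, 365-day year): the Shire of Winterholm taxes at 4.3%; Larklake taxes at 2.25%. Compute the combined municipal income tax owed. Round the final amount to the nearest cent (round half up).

$5590.79

The Shire of Winterholm, 1 Jan – 7 Sep 2033: 250 days → $153000 × 4.3% × 250/365 = $4506.1644
Larklake, 8 Sep – 31 Dec 2033: 115 days → $153000 × 2.25% × 115/365 = $1084.6233
Total = $5590.7877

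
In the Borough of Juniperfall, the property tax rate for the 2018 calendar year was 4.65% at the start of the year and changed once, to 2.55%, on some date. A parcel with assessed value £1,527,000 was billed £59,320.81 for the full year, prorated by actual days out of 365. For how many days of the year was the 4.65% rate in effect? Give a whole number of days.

Let d = days at the first rate; then 365 − d days at the second rate.
£1,527,000 × [4.65%·d + 2.55%·(365−d)] / 365 = £59,320.81
Solving gives d = 232, so the new rate took effect on 21 August 2018.

232 days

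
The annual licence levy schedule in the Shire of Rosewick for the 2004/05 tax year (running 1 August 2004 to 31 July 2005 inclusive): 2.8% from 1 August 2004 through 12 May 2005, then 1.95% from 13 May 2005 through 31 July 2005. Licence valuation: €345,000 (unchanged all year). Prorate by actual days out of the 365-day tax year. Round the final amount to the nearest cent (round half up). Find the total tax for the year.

1 August 2004 – 12 May 2005: 285 days at 2.8% → €345,000 × 2.8% × 285/365 = €7,542.7397
13 May – 31 July 2005: 80 days at 1.95% → €345,000 × 1.95% × 80/365 = €1,474.5205
Total = €9,017.2603

€9,017.26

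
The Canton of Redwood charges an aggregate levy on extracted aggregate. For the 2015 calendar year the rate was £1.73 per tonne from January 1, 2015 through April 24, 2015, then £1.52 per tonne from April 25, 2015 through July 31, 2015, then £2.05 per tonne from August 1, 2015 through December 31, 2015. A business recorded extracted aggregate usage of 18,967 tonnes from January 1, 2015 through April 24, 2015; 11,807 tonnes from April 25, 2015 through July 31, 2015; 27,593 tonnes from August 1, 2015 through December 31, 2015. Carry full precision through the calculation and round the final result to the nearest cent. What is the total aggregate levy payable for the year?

January 1 – April 24, 2015: 18,967 tonnes at £1.73/tonne → £32,812.91
April 25 – July 31, 2015: 11,807 tonnes at £1.52/tonne → £17,946.64
August 1 – December 31, 2015: 27,593 tonnes at £2.05/tonne → £56,565.65

£107,325.20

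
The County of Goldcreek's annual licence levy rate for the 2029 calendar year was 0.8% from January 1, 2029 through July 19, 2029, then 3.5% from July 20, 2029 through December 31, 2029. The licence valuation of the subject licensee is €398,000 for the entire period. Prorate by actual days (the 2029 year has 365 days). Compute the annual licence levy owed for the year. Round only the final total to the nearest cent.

€8,041.78

January 1 – July 19, 2029: 200 days at 0.8% → €398,000 × 0.8% × 200/365 = €1,744.6575
July 20 – December 31, 2029: 165 days at 3.5% → €398,000 × 3.5% × 165/365 = €6,297.1233
Total = €8,041.7808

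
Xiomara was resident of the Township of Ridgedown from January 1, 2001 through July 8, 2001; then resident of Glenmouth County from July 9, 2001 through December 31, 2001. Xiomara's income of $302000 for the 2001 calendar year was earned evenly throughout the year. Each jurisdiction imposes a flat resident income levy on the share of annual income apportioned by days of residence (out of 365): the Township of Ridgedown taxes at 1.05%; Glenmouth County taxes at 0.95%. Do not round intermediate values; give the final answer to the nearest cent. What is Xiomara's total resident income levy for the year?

The Township of Ridgedown, January 1 – July 8, 2001: 189 days → $302000 × 1.05% × 189/365 = $1641.9699
Glenmouth County, July 9 – December 31, 2001: 176 days → $302000 × 0.95% × 176/365 = $1383.4082
Total = $3025.3781

$3025.38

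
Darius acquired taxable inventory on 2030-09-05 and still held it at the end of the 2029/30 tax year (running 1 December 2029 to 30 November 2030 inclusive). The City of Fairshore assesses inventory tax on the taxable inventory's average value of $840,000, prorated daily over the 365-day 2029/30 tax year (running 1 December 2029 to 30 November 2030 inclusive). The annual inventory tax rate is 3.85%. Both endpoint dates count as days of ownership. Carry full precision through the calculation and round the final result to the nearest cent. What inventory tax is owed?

Days held (2030-09-05 to 2030-11-30): 87 out of 365
Tax = $840,000 × 3.85% × 87/365 = $7,708.4384

$7,708.44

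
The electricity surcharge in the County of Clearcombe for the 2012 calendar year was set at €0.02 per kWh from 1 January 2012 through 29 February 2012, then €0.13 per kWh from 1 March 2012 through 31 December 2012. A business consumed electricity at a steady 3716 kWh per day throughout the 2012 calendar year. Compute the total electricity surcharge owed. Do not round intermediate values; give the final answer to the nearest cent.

€152281.68

1 January – 29 February 2012: 60 days × 3716 kWh/day = 222,960 kWh at €0.02/kWh → €4459.20
1 March – 31 December 2012: 306 days × 3716 kWh/day = 1,137,096 kWh at €0.13/kWh → €147822.48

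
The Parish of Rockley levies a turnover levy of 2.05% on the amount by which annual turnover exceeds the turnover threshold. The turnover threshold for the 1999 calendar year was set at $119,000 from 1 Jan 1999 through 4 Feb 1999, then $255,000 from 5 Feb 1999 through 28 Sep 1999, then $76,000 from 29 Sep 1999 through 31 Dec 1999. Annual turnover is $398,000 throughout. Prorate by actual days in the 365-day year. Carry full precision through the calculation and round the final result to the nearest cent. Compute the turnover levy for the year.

1 Jan – 4 Feb 1999: 35 days, exemption $119,000 → ($398,000 − $119,000) × 2.05% × 35/365 = $548.4452
5 Feb – 28 Sep 1999: 236 days, exemption $255,000 → ($398,000 − $255,000) × 2.05% × 236/365 = $1,895.4356
29 Sep – 31 Dec 1999: 94 days, exemption $76,000 → ($398,000 − $76,000) × 2.05% × 94/365 = $1,699.9836
Total = $4,143.8644

$4,143.86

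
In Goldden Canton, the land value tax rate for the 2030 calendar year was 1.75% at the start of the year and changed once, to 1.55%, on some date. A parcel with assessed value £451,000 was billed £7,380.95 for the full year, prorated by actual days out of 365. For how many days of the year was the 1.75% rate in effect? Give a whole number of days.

Let d = days at the first rate; then 365 − d days at the second rate.
£451,000 × [1.75%·d + 1.55%·(365−d)] / 365 = £7,380.95
Solving gives d = 158, so the new rate took effect on 8 June 2030.

158 days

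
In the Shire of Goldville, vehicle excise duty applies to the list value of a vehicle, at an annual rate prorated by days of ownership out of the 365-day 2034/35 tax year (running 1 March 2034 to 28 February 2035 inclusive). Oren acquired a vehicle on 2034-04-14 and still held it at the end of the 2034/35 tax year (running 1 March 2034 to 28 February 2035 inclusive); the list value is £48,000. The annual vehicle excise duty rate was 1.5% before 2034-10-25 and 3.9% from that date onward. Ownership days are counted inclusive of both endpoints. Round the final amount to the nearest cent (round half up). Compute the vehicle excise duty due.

£1,034.04

2034-04-14 to 2034-10-24: 194 days at 1.5% → £48,000 × 1.5% × 194/365 = £382.6849
2034-10-25 to 2035-02-28: 127 days at 3.9% → £48,000 × 3.9% × 127/365 = £651.3534
Total = £1,034.0384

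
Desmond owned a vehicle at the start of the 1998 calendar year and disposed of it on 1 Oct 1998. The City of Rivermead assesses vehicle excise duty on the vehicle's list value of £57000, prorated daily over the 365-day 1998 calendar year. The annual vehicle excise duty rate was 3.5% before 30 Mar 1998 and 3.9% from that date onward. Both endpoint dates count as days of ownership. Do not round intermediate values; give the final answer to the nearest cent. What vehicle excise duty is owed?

£1613.80

1 Jan – 29 Mar 1998: 88 days at 3.5% → £57000 × 3.5% × 88/365 = £480.9863
30 Mar – 1 Oct 1998: 186 days at 3.9% → £57000 × 3.9% × 186/365 = £1132.8164
Total = £1613.8027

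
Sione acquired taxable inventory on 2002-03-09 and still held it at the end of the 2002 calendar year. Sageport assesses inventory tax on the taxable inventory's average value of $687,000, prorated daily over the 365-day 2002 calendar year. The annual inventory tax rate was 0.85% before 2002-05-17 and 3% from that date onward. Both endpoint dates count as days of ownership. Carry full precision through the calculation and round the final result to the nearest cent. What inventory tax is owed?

2002-03-09 to 2002-05-16: 69 days at 0.85% → $687,000 × 0.85% × 69/365 = $1,103.9055
2002-05-17 to 2002-12-31: 229 days at 3% → $687,000 × 3% × 229/365 = $12,930.6575
Total = $14,034.5630

$14,034.56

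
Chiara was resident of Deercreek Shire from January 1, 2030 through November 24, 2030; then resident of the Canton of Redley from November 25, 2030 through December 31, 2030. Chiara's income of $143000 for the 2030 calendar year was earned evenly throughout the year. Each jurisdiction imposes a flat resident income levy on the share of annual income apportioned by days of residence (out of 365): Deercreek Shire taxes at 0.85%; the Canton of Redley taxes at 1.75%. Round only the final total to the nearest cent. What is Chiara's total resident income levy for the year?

Deercreek Shire, January 1 – November 24, 2030: 328 days → $143000 × 0.85% × 328/365 = $1092.2849
The Canton of Redley, November 25 – December 31, 2030: 37 days → $143000 × 1.75% × 37/365 = $253.6781
Total = $1345.9630

$1345.96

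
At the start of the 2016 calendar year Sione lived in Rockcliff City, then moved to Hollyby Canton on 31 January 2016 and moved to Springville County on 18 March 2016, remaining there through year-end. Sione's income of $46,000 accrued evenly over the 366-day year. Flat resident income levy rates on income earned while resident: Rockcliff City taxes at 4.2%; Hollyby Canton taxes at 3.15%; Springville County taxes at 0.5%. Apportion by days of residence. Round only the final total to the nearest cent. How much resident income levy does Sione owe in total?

$526.05

Rockcliff City, 1 January – 30 January 2016: 30 days → $46,000 × 4.2% × 30/366 = $158.3607
Hollyby Canton, 31 January – 17 March 2016: 47 days → $46,000 × 3.15% × 47/366 = $186.0738
Springville County, 18 March – 31 December 2016: 289 days → $46,000 × 0.5% × 289/366 = $181.6120
Total = $526.0464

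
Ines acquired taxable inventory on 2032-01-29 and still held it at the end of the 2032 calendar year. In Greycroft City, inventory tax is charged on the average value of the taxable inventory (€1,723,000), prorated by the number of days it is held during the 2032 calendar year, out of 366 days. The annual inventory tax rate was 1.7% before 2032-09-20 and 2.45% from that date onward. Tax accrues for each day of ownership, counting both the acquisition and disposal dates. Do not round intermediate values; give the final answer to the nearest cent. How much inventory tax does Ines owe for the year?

€30,686.82

2032-01-29 to 2032-09-19: 235 days at 1.7% → €1,723,000 × 1.7% × 235/366 = €18,807.0628
2032-09-20 to 2032-12-31: 103 days at 2.45% → €1,723,000 × 2.45% × 103/366 = €11,879.7555
Total = €30,686.8183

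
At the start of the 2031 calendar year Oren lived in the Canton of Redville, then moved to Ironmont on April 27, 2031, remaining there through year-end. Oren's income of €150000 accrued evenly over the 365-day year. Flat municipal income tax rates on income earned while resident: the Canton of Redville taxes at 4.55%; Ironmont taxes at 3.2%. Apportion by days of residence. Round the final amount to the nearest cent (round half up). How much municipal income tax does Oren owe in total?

€5443.56

The Canton of Redville, January 1 – April 26, 2031: 116 days → €150000 × 4.55% × 116/365 = €2169.0411
Ironmont, April 27 – December 31, 2031: 249 days → €150000 × 3.2% × 249/365 = €3274.5205
Total = €5443.5616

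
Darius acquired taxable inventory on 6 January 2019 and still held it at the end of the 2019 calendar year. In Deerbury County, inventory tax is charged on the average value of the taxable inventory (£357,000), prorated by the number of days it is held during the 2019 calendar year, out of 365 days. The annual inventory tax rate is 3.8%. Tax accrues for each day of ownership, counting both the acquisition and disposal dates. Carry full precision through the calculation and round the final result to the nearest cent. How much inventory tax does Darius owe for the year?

Days held (6 January – 31 December 2019): 360 out of 365
Tax = £357,000 × 3.8% × 360/365 = £13,380.1644

£13,380.16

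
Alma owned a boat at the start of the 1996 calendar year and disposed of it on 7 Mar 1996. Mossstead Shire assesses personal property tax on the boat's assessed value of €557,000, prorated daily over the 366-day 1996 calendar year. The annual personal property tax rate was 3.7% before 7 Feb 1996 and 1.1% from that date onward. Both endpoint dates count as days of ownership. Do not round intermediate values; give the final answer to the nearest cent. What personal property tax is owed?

1 Jan – 6 Feb 1996: 37 days at 3.7% → €557,000 × 3.7% × 37/366 = €2,083.4235
7 Feb – 7 Mar 1996: 30 days at 1.1% → €557,000 × 1.1% × 30/366 = €502.2131
Total = €2,585.6366

€2,585.64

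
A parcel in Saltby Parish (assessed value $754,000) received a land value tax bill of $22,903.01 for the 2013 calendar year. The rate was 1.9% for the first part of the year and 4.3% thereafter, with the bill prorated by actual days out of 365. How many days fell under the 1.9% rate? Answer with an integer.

Let d = days at the first rate; then 365 − d days at the second rate.
$754,000 × [1.9%·d + 4.3%·(365−d)] / 365 = $22,903.01
Solving gives d = 192, so the new rate took effect on 12 July 2013.

192 days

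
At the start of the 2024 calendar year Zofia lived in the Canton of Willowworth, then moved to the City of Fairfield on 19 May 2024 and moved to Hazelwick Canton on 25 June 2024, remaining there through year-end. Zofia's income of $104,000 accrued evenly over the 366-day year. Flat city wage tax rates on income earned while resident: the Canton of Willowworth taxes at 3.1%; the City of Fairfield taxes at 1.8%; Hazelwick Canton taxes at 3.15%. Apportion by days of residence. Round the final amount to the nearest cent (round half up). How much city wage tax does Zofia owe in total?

The Canton of Willowworth, 1 January – 18 May 2024: 139 days → $104,000 × 3.1% × 139/366 = $1,224.4153
The City of Fairfield, 19 May – 24 June 2024: 37 days → $104,000 × 1.8% × 37/366 = $189.2459
Hazelwick Canton, 25 June – 31 December 2024: 190 days → $104,000 × 3.15% × 190/366 = $1,700.6557
Total = $3,114.3169

$3,114.32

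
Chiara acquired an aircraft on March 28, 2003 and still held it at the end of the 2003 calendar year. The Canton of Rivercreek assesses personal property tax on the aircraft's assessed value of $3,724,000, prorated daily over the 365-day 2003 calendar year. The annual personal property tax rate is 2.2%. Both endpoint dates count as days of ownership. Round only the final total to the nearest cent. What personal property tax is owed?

$62,624.42

Days held (March 28 – December 31, 2003): 279 out of 365
Tax = $3,724,000 × 2.2% × 279/365 = $62,624.4164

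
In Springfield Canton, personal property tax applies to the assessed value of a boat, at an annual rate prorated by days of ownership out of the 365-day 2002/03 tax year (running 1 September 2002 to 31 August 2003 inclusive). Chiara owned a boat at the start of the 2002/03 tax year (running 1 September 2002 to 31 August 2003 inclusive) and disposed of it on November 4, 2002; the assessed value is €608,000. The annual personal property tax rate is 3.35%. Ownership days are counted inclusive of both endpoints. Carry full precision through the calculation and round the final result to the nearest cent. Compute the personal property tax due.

Days held (September 1 – November 4, 2002): 65 out of 365
Tax = €608,000 × 3.35% × 65/365 = €3,627.1781

€3,627.18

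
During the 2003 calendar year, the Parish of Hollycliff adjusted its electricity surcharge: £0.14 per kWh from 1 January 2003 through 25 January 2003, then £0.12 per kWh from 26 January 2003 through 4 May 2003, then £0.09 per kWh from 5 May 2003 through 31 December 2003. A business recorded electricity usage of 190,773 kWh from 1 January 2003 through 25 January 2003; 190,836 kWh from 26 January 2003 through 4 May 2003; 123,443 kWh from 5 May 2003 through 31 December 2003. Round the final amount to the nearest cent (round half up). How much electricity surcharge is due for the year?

1 January – 25 January 2003: 190,773 kWh at £0.14/kWh → £26,708.22
26 January – 4 May 2003: 190,836 kWh at £0.12/kWh → £22,900.32
5 May – 31 December 2003: 123,443 kWh at £0.09/kWh → £11,109.87

£60,718.41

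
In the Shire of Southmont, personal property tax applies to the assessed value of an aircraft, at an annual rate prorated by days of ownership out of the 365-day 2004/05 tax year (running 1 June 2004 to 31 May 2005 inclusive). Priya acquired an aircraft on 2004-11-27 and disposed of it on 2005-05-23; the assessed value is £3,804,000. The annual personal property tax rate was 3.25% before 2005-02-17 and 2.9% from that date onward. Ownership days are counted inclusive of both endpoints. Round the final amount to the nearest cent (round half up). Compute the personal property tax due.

£56,789.03

2004-11-27 to 2005-02-16: 82 days at 3.25% → £3,804,000 × 3.25% × 82/365 = £27,774.4110
2005-02-17 to 2005-05-23: 96 days at 2.9% → £3,804,000 × 2.9% × 96/365 = £29,014.6192
Total = £56,789.0301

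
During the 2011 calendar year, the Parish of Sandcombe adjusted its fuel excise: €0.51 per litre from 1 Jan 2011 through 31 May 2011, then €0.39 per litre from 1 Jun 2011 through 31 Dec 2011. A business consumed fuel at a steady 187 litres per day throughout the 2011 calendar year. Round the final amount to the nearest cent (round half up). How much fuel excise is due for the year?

€30007.89

1 Jan – 31 May 2011: 151 days × 187 litres/day = 28,237 litres at €0.51/litre → €14400.87
1 Jun – 31 Dec 2011: 214 days × 187 litres/day = 40,018 litres at €0.39/litre → €15607.02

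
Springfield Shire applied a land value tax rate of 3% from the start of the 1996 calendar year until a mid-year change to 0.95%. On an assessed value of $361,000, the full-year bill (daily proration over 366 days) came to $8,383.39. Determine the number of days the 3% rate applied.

Let d = days at the first rate; then 366 − d days at the second rate.
$361,000 × [3%·d + 0.95%·(366−d)] / 366 = $8,383.39
Solving gives d = 245, so the new rate took effect on 2 Sep 1996.

245 days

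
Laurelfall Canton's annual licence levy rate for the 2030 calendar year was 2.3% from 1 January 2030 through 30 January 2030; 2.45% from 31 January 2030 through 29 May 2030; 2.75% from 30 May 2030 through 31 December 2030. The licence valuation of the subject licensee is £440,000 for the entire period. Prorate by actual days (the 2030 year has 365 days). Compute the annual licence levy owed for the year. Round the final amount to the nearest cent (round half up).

1 January – 30 January 2030: 30 days at 2.3% → £440,000 × 2.3% × 30/365 = £831.7808
31 January – 29 May 2030: 119 days at 2.45% → £440,000 × 2.45% × 119/365 = £3,514.5753
30 May – 31 December 2030: 216 days at 2.75% → £440,000 × 2.75% × 216/365 = £7,160.5479
Total = £11,506.9041

£11,506.90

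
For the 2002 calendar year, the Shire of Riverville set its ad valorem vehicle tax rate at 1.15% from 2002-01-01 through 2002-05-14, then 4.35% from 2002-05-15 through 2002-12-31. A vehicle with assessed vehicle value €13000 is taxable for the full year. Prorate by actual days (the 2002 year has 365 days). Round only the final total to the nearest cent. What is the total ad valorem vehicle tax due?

€412.78

2002-01-01 to 2002-05-14: 134 days at 1.15% → €13000 × 1.15% × 134/365 = €54.8849
2002-05-15 to 2002-12-31: 231 days at 4.35% → €13000 × 4.35% × 231/365 = €357.8918
Total = €412.7767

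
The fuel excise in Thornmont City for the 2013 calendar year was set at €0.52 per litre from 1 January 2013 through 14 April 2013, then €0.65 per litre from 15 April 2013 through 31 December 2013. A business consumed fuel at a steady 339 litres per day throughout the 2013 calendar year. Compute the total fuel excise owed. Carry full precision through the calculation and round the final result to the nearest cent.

1 January – 14 April 2013: 104 days × 339 litres/day = 35,256 litres at €0.52/litre → €18,333.12
15 April – 31 December 2013: 261 days × 339 litres/day = 88,479 litres at €0.65/litre → €57,511.35

€75,844.47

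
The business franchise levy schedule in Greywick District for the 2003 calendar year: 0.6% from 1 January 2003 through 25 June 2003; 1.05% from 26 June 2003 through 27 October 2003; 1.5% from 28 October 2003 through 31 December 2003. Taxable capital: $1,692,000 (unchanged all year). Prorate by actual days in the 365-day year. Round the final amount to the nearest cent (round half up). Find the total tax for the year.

$15,450.51

1 January – 25 June 2003: 176 days at 0.6% → $1,692,000 × 0.6% × 176/365 = $4,895.2110
26 June – 27 October 2003: 124 days at 1.05% → $1,692,000 × 1.05% × 124/365 = $6,035.5726
28 October – 31 December 2003: 65 days at 1.5% → $1,692,000 × 1.5% × 65/365 = $4,519.7260
Total = $15,450.5096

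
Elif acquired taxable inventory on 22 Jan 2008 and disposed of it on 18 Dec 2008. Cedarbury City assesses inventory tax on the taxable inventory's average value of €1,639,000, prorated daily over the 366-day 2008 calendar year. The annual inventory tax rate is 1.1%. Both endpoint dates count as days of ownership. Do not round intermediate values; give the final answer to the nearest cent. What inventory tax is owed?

Days held (22 Jan – 18 Dec 2008): 332 out of 366
Tax = €1,639,000 × 1.1% × 332/366 = €16,354.1749

€16,354.17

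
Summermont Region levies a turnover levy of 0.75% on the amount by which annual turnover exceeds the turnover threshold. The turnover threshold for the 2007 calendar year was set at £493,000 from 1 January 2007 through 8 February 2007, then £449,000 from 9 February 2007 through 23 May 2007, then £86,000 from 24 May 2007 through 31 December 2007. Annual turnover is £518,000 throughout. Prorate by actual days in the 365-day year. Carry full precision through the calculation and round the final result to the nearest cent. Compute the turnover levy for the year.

1 January – 8 February 2007: 39 days, exemption £493,000 → (£518,000 − £493,000) × 0.75% × 39/365 = £20.0342
9 February – 23 May 2007: 104 days, exemption £449,000 → (£518,000 − £449,000) × 0.75% × 104/365 = £147.4521
24 May – 31 December 2007: 222 days, exemption £86,000 → (£518,000 − £86,000) × 0.75% × 222/365 = £1,970.6301
Total = £2,138.1164

£2,138.12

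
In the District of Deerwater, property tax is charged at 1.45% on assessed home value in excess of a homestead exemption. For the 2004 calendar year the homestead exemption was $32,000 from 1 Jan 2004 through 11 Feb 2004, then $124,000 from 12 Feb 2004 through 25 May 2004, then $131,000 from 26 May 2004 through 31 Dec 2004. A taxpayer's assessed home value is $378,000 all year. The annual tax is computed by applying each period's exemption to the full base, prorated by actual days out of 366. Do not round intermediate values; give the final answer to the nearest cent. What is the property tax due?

1 Jan – 11 Feb 2004: 42 days, exemption $32,000 → ($378,000 − $32,000) × 1.45% × 42/366 = $575.7213
12 Feb – 25 May 2004: 104 days, exemption $124,000 → ($378,000 − $124,000) × 1.45% × 104/366 = $1,046.5355
26 May – 31 Dec 2004: 220 days, exemption $131,000 → ($378,000 − $131,000) × 1.45% × 220/366 = $2,152.8142
Total = $3,775.0710

$3,775.07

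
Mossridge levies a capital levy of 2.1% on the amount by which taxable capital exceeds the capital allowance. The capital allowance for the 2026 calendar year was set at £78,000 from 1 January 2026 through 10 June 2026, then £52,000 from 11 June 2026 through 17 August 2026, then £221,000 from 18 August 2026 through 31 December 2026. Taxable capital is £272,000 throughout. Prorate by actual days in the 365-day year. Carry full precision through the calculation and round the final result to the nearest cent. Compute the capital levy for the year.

1 January – 10 June 2026: 161 days, exemption £78,000 → (£272,000 − £78,000) × 2.1% × 161/365 = £1,797.0247
11 June – 17 August 2026: 68 days, exemption £52,000 → (£272,000 − £52,000) × 2.1% × 68/365 = £860.7123
18 August – 31 December 2026: 136 days, exemption £221,000 → (£272,000 − £221,000) × 2.1% × 136/365 = £399.0575
Total = £3,056.7945

£3,056.79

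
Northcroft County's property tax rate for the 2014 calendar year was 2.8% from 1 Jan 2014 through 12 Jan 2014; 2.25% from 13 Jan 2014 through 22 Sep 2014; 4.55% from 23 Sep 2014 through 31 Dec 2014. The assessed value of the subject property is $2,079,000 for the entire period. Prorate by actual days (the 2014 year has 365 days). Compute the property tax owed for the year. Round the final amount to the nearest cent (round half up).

$60,253.98

1 Jan – 12 Jan 2014: 12 days at 2.8% → $2,079,000 × 2.8% × 12/365 = $1,913.8192
13 Jan – 22 Sep 2014: 253 days at 2.25% → $2,079,000 × 2.25% × 253/365 = $32,423.8562
23 Sep – 31 Dec 2014: 100 days at 4.55% → $2,079,000 × 4.55% × 100/365 = $25,916.3014
Total = $60,253.9767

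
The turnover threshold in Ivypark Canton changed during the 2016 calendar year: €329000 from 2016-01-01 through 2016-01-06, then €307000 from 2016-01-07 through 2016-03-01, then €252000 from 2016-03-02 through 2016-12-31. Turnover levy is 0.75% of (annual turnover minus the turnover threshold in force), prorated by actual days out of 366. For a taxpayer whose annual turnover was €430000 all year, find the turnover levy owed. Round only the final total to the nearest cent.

€1263.55

2016-01-01 to 2016-01-06: 6 days, exemption €329000 → (€430000 − €329000) × 0.75% × 6/366 = €12.4180
2016-01-07 to 2016-03-01: 55 days, exemption €307000 → (€430000 − €307000) × 0.75% × 55/366 = €138.6270
2016-03-02 to 2016-12-31: 305 days, exemption €252000 → (€430000 − €252000) × 0.75% × 305/366 = €1112.5000
Total = €1263.5451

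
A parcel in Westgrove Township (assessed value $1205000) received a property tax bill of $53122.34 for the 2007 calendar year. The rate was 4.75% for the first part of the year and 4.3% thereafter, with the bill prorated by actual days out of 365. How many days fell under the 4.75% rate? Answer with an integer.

88 days

Let d = days at the first rate; then 365 − d days at the second rate.
$1205000 × [4.75%·d + 4.3%·(365−d)] / 365 = $53122.34
Solving gives d = 88, so the new rate took effect on 30 March 2007.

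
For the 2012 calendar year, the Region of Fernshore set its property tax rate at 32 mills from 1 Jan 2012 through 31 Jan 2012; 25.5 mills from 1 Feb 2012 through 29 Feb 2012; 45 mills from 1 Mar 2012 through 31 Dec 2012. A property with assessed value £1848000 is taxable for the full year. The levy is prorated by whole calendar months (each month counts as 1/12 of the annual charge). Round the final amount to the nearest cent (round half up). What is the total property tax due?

£78155.00

1 Jan – 31 Jan 2012: 1 month at 32 mills → £1848000 × 3.2% × 1/12 = £4928.0000
1 Feb – 29 Feb 2012: 1 month at 25.5 mills → £1848000 × 2.55% × 1/12 = £3927.0000
1 Mar – 31 Dec 2012: 10 months at 45 mills → £1848000 × 4.5% × 10/12 = £69300.0000
Total = £78155.0000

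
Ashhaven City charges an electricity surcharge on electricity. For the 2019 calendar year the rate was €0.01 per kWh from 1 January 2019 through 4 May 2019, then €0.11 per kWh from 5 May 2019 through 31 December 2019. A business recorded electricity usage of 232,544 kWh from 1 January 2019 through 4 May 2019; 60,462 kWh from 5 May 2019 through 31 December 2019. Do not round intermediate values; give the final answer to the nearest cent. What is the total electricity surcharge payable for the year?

1 January – 4 May 2019: 232,544 kWh at €0.01/kWh → €2,325.44
5 May – 31 December 2019: 60,462 kWh at €0.11/kWh → €6,650.82

€8,976.26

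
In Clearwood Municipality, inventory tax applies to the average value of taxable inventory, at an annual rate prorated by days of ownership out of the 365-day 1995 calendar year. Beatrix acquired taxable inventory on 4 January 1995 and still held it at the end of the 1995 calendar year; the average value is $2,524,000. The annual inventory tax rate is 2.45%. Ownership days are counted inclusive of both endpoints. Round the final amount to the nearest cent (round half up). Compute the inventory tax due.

$61,329.74

Days held (4 January – 31 December 1995): 362 out of 365
Tax = $2,524,000 × 2.45% × 362/365 = $61,329.7425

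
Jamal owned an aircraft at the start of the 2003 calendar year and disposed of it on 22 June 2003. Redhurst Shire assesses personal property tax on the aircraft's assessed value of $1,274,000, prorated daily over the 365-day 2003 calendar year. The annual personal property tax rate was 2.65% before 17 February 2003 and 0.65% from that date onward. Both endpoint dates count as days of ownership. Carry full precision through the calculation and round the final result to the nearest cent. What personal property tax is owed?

$7,205.95

1 January – 16 February 2003: 47 days at 2.65% → $1,274,000 × 2.65% × 47/365 = $4,347.3068
17 February – 22 June 2003: 126 days at 0.65% → $1,274,000 × 0.65% × 126/365 = $2,858.6466
Total = $7,205.9534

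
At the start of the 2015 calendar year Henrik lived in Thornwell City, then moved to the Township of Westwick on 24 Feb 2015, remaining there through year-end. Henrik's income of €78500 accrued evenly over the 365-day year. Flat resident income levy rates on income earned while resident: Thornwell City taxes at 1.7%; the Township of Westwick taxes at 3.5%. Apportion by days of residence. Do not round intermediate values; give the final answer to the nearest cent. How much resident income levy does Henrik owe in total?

€2538.45

Thornwell City, 1 Jan – 23 Feb 2015: 54 days → €78500 × 1.7% × 54/365 = €197.4329
The Township of Westwick, 24 Feb – 31 Dec 2015: 311 days → €78500 × 3.5% × 311/365 = €2341.0205
Total = €2538.4534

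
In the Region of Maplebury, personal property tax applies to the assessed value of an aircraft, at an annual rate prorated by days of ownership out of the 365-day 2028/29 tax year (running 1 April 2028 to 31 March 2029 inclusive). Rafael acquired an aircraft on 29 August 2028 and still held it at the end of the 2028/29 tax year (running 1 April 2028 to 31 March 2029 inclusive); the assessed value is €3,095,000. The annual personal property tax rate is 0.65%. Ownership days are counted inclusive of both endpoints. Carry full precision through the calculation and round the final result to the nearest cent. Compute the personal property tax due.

Days held (29 August 2028 – 31 March 2029): 215 out of 365
Tax = €3,095,000 × 0.65% × 215/365 = €11,850.0342

€11,850.03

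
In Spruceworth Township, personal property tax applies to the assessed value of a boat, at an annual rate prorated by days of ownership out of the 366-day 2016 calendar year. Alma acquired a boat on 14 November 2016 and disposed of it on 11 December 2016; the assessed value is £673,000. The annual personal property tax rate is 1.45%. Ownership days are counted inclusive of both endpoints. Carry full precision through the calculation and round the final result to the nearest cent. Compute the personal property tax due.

£746.55

Days held (14 November – 11 December 2016): 28 out of 366
Tax = £673,000 × 1.45% × 28/366 = £746.5519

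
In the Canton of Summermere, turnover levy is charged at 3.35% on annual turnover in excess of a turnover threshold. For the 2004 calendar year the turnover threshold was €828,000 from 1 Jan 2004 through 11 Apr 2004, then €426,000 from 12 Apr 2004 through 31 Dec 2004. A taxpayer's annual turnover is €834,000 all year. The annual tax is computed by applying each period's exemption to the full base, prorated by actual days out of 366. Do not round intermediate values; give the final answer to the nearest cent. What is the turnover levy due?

1 Jan – 11 Apr 2004: 102 days, exemption €828,000 → (€834,000 − €828,000) × 3.35% × 102/366 = €56.0164
12 Apr – 31 Dec 2004: 264 days, exemption €426,000 → (€834,000 − €426,000) × 3.35% × 264/366 = €9,858.8852
Total = €9,914.9016

€9,914.90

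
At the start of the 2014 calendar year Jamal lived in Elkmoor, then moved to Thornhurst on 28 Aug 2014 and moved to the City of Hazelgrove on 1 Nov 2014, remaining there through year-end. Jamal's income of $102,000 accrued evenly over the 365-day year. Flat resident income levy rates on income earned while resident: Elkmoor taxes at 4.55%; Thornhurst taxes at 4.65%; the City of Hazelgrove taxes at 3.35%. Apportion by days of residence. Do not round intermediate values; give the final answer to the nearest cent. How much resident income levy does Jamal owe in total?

$4,454.61

Elkmoor, 1 Jan – 27 Aug 2014: 239 days → $102,000 × 4.55% × 239/365 = $3,038.9014
Thornhurst, 28 Aug – 31 Oct 2014: 65 days → $102,000 × 4.65% × 65/365 = $844.6438
The City of Hazelgrove, 1 Nov – 31 Dec 2014: 61 days → $102,000 × 3.35% × 61/365 = $571.0603
Total = $4,454.6055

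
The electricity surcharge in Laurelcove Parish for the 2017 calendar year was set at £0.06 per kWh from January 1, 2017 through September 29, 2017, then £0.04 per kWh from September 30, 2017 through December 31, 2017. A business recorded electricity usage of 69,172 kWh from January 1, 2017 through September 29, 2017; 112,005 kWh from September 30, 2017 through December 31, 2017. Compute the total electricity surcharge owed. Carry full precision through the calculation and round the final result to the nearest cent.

January 1 – September 29, 2017: 69,172 kWh at £0.06/kWh → £4,150.32
September 30 – December 31, 2017: 112,005 kWh at £0.04/kWh → £4,480.20

£8,630.52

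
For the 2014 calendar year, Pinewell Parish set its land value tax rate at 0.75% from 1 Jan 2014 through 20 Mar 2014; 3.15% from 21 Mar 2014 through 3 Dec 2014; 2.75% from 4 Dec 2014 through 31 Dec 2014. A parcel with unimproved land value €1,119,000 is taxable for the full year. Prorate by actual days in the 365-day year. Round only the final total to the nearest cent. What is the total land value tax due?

1 Jan – 20 Mar 2014: 79 days at 0.75% → €1,119,000 × 0.75% × 79/365 = €1,816.4589
21 Mar – 3 Dec 2014: 258 days at 3.15% → €1,119,000 × 3.15% × 258/365 = €24,915.3781
4 Dec – 31 Dec 2014: 28 days at 2.75% → €1,119,000 × 2.75% × 28/365 = €2,360.6301
Total = €29,092.4671

€29,092.47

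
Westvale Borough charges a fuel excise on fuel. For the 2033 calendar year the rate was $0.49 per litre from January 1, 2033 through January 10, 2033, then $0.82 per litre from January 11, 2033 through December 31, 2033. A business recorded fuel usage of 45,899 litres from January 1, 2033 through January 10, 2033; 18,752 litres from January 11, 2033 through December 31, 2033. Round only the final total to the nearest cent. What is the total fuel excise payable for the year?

January 1 – January 10, 2033: 45,899 litres at $0.49/litre → $22,490.51
January 11 – December 31, 2033: 18,752 litres at $0.82/litre → $15,376.64

$37,867.15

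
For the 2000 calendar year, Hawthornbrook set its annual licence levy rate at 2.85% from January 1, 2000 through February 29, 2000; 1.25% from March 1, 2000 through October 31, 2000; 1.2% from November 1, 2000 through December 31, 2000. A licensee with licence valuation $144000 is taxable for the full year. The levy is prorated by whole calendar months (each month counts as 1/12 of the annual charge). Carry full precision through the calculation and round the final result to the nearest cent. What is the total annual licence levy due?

$2172.00

January 1 – February 29, 2000: 2 months at 2.85% → $144000 × 2.85% × 2/12 = $684.0000
March 1 – October 31, 2000: 8 months at 1.25% → $144000 × 1.25% × 8/12 = $1200.0000
November 1 – December 31, 2000: 2 months at 1.2% → $144000 × 1.2% × 2/12 = $288.0000
Total = $2172.0000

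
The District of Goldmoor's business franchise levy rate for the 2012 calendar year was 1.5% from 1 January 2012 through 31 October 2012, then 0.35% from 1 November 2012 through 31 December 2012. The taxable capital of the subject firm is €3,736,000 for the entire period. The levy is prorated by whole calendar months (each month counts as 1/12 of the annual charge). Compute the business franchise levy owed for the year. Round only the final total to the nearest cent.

1 January – 31 October 2012: 10 months at 1.5% → €3,736,000 × 1.5% × 10/12 = €46,700.0000
1 November – 31 December 2012: 2 months at 0.35% → €3,736,000 × 0.35% × 2/12 = €2,179.3333
Total = €48,879.3333

€48,879.33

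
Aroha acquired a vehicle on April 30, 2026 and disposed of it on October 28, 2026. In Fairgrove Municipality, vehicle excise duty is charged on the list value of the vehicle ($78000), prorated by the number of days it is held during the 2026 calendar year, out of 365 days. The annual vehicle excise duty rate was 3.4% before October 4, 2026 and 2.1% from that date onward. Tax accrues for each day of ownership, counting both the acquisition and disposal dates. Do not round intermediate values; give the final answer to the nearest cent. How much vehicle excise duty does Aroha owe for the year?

April 30 – October 3, 2026: 157 days at 3.4% → $78000 × 3.4% × 157/365 = $1140.7233
October 4 – October 28, 2026: 25 days at 2.1% → $78000 × 2.1% × 25/365 = $112.1918
Total = $1252.9151

$1252.92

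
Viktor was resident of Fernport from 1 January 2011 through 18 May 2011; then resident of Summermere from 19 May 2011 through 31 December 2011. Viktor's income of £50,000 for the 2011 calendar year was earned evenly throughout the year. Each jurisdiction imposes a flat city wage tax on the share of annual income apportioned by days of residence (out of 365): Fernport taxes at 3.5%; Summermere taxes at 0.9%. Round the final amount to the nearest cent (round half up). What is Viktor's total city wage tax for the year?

Fernport, 1 January – 18 May 2011: 138 days → £50,000 × 3.5% × 138/365 = £661.6438
Summermere, 19 May – 31 December 2011: 227 days → £50,000 × 0.9% × 227/365 = £279.8630
Total = £941.5068

£941.51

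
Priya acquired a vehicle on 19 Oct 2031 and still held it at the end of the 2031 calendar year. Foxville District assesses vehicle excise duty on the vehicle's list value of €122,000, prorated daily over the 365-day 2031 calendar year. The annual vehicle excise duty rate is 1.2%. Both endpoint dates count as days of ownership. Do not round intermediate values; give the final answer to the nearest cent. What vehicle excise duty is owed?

€296.81

Days held (19 Oct – 31 Dec 2031): 74 out of 365
Tax = €122,000 × 1.2% × 74/365 = €296.8110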